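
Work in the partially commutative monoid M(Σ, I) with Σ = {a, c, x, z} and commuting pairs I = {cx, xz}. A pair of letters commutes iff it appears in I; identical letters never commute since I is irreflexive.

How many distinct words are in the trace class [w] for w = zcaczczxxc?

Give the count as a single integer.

21

piece 0:z — minimal
piece 1:c rests on {0:z}
piece 2:a rests on {1:c}
piece 3:c rests on {2:a}
piece 4:z rests on {3:c}
piece 5:c rests on {4:z}
piece 6:z rests on {5:c}
piece 7:x rests on {2:a}
piece 8:x rests on {7:x}
piece 9:c rests on {6:z}
minimal pieces: {0:z}
ways to finish when only these pieces remain (= sum over removing one remaining piece with nothing left below it):
  1 left: {8}→1  {9}→1
  2 left: {6,9}→1  {7,8}→1  {8,9}→2
  3 left: {5,6,9}→1  {6,8,9}→3  {7,8,9}→3
  4 left: {4,5,6,9}→1  {5,6,8,9}→4  {6,7,8,9}→6
  5 left: {3,4,5,6,9}→1  {4,5,6,8,9}→5  {5,6,7,8,9}→10
  6 left: {3,4,5,6,8,9}→6  {4,5,6,7,8,9}→15
  7 left: {3,4,5,6,7,8,9}→21
  8 left: {2,3,4,5,6,7,8,9}→21
  placing 0:z first → 21 extensions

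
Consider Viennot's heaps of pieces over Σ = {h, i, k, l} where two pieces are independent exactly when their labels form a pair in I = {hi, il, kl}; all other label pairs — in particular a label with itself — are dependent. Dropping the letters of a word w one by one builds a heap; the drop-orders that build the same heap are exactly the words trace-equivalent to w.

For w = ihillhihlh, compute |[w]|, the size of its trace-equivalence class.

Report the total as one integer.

120

#0=i has no predecessor
#1=h has no predecessor
#2=i depends on [0:i]
#3=l depends on [1:h]
#4=l depends on [3:l]
#5=h depends on [4:l]
#6=i depends on [2:i]
#7=h depends on [5:h]
#8=l depends on [7:h]
#9=h depends on [8:l]
sources: [0:i, 1:h]
N(rest) = Σ N(rest − s) over sources s of rest; N(one piece) = 1:
  size 1 → [6]=1  [9]=1
  size 2 → [2,6]=1  [6,9]=2  [8,9]=1
  size 3 → [0,2,6]=1  [2,6,9]=3  [6,8,9]=3  [7,8,9]=1
  size 4 → [0,2,6,9]=4  [2,6,8,9]=6  [5,7,8,9]=1  [6,7,8,9]=4
  size 5 → [0,2,6,8,9]=10  [2,6,7,8,9]=10  [4,5,7,8,9]=1  [5,6,7,8,9]=5
  size 6 → [0,2,6,7,8,9]=20  [2,5,6,7,8,9]=15  [3,4,5,7,8,9]=1  [4,5,6,7,8,9]=6
  size 7 → [0,2,5,6,7,8,9]=35  [1,3,4,5,7,8,9]=1  [2,4,5,6,7,8,9]=21  [3,4,5,6,7,8,9]=7
  size 8 → [0,2,4,5,6,7,8,9]=56  [1,3,4,5,6,7,8,9]=8  [2,3,4,5,6,7,8,9]=28
  first=0(i) contributes 36
  first=1(h) contributes 84
|[w]| = 120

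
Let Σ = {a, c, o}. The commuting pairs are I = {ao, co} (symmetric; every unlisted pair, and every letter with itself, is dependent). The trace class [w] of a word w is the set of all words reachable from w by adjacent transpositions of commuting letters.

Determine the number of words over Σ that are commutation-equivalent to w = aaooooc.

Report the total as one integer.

drop 0:a onto floor
drop 1:a onto {0:a}
drop 2:o onto floor
drop 3:o onto {2:o}
drop 4:o onto {3:o}
drop 5:o onto {4:o}
drop 6:c onto {1:a}
ground layer = {0:a, 2:o}
drop-orders for the pieces not yet dropped (sum over which currently-grounded one goes next):
  1 to go: {5} 1  {6} 1
  2 to go: {1,6} 1  {4,5} 1  {5,6} 2
  3 to go: {0,1,6} 1  {1,5,6} 3  {3,4,5} 1  {4,5,6} 3
  4 to go: {0,1,5,6} 4  {1,4,5,6} 6  {2,3,4,5} 1  {3,4,5,6} 4
  5 to go: {0,1,4,5,6} 10  {1,3,4,5,6} 10  {2,3,4,5,6} 5
  if 0:a drops first: 15 orders
  if 2:o drops first: 20 orders
heap linearizations: 35

35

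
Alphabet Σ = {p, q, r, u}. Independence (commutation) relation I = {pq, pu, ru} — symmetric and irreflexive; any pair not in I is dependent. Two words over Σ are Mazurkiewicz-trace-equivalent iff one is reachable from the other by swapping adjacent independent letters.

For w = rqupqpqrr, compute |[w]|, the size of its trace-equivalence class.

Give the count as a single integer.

15

piece 0:r — minimal
piece 1:q rests on {0:r}
piece 2:u rests on {1:q}
piece 3:p rests on {0:r}
piece 4:q rests on {2:u}
piece 5:p rests on {3:p}
piece 6:q rests on {4:q}
piece 7:r rests on {5:p, 6:q}
piece 8:r rests on {7:r}
minimal pieces: {0:r}
ways to finish when only these pieces remain (= sum over removing one remaining piece with nothing left below it):
  1 left: {8}→1
  2 left: {7,8}→1
  3 left: {5,7,8}→1  {6,7,8}→1
  4 left: {3,5,7,8}→1  {4,6,7,8}→1  {5,6,7,8}→2
  5 left: {2,4,6,7,8}→1  {3,5,6,7,8}→3  {4,5,6,7,8}→3
  6 left: {1,2,4,6,7,8}→1  {2,4,5,6,7,8}→4  {3,4,5,6,7,8}→6
  7 left: {1,2,4,5,6,7,8}→5  {2,3,4,5,6,7,8}→10
  placing 0:r first → 15 extensions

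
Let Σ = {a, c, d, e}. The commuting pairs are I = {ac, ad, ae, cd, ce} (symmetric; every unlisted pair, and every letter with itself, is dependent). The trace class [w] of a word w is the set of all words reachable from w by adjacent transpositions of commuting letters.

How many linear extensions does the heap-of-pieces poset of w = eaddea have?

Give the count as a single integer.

0(e) covers ∅
1(a) covers ∅
2(d) covers 0:e
3(d) covers 2:d
4(e) covers 3:d
5(a) covers 1:a
floor of heap: 0:e, 1:a
completions by unplaced set U, small U first (add the entries for U minus each lowest piece of U):
  |U|=1: {4}:1  {5}:1
  |U|=2: {1,5}:1  {3,4}:1  {4,5}:2
  |U|=3: {1,4,5}:3  {2,3,4}:1  {3,4,5}:3
  |U|=4: {0,2,3,4}:1  {1,3,4,5}:6  {2,3,4,5}:4
  start at 0(e): 10
  start at 1(a): 5
sum over floor = 15

15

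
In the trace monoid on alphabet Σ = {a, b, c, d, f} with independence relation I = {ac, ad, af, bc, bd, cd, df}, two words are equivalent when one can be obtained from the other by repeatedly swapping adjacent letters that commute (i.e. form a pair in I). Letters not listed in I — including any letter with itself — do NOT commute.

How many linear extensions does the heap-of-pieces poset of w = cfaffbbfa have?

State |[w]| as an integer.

drop 0:c onto floor
drop 1:f onto {0:c}
drop 2:a onto floor
drop 3:f onto {1:f}
drop 4:f onto {3:f}
drop 5:b onto {2:a, 4:f}
drop 6:b onto {5:b}
drop 7:f onto {6:b}
drop 8:a onto {6:b}
ground layer = {0:c, 2:a}
drop-orders for the pieces not yet dropped (sum over which currently-grounded one goes next):
  1 to go: {7} 1  {8} 1
  2 to go: {7,8} 2
  3 to go: {6,7,8} 2
  4 to go: {5,6,7,8} 2
  5 to go: {2,5,6,7,8} 2  {4,5,6,7,8} 2
  6 to go: {2,4,5,6,7,8} 4  {3,4,5,6,7,8} 2
  7 to go: {1,3,4,5,6,7,8} 2  {2,3,4,5,6,7,8} 6
  if 0:c drops first: 8 orders
  if 2:a drops first: 2 orders
heap linearizations: 10

10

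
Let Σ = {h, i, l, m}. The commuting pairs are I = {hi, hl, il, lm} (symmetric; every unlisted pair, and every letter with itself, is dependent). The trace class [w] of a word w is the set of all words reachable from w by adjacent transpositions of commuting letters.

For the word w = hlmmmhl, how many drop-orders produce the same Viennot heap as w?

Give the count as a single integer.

21

0(h) covers ∅
1(l) covers ∅
2(m) covers 0:h
3(m) covers 2:m
4(m) covers 3:m
5(h) covers 4:m
6(l) covers 1:l
floor of heap: 0:h, 1:l
completions by unplaced set U, small U first (add the entries for U minus each lowest piece of U):
  |U|=1: {5}:1  {6}:1
  |U|=2: {1,6}:1  {4,5}:1  {5,6}:2
  |U|=3: {1,5,6}:3  {3,4,5}:1  {4,5,6}:3
  |U|=4: {1,4,5,6}:6  {2,3,4,5}:1  {3,4,5,6}:4
  |U|=5: {0,2,3,4,5}:1  {1,3,4,5,6}:10  {2,3,4,5,6}:5
  start at 0(h): 15
  start at 1(l): 6
sum over floor = 21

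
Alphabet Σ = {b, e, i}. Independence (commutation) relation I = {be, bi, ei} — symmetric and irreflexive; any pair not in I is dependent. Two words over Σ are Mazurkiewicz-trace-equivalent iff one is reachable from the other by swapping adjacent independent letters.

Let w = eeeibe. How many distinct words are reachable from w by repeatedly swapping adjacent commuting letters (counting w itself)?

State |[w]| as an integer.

drop 0:e onto floor
drop 1:e onto {0:e}
drop 2:e onto {1:e}
drop 3:i onto floor
drop 4:b onto floor
drop 5:e onto {2:e}
ground layer = {0:e, 3:i, 4:b}
drop-orders for the pieces not yet dropped (sum over which currently-grounded one goes next):
  1 to go: {3} 1  {4} 1  {5} 1
  2 to go: {2,5} 1  {3,4} 2  {3,5} 2  {4,5} 2
  3 to go: {1,2,5} 1  {2,3,5} 3  {2,4,5} 3  {3,4,5} 6
  4 to go: {0,1,2,5} 1  {1,2,3,5} 4  {1,2,4,5} 4  {2,3,4,5} 12
  if 0:e drops first: 20 orders
  if 3:i drops first: 5 orders
  if 4:b drops first: 5 orders
heap linearizations: 30

30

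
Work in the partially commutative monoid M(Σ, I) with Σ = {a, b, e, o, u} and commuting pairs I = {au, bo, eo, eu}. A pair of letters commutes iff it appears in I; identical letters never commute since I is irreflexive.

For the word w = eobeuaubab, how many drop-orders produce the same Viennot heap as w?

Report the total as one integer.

piece 0:e — minimal
piece 1:o — minimal
piece 2:b rests on {0:e}
piece 3:e rests on {2:b}
piece 4:u rests on {1:o, 2:b}
piece 5:a rests on {1:o, 3:e}
piece 6:u rests on {4:u}
piece 7:b rests on {5:a, 6:u}
piece 8:a rests on {7:b}
piece 9:b rests on {8:a}
minimal pieces: {0:e, 1:o}
ways to finish when only these pieces remain (= sum over removing one remaining piece with nothing left below it):
  1 left: {9}→1
  2 left: {8,9}→1
  3 left: {7,8,9}→1
  4 left: {5,7,8,9}→1  {6,7,8,9}→1
  5 left: {3,5,7,8,9}→1  {4,6,7,8,9}→1  {5,6,7,8,9}→2
  6 left: {3,5,6,7,8,9}→3  {4,5,6,7,8,9}→3
  7 left: {1,4,5,6,7,8,9}→3  {3,4,5,6,7,8,9}→6
  8 left: {1,3,4,5,6,7,8,9}→9  {2,3,4,5,6,7,8,9}→6
  placing 0:e first → 15 extensions
  placing 1:o first → 6 extensions
total linear extensions = 21

21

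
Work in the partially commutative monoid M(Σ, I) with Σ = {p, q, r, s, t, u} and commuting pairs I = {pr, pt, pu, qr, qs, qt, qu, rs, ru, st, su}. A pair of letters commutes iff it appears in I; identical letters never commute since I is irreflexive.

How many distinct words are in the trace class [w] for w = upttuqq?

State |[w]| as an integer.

35

0(u) covers ∅
1(p) covers ∅
2(t) covers 0:u
3(t) covers 2:t
4(u) covers 3:t
5(q) covers 1:p
6(q) covers 5:q
floor of heap: 0:u, 1:p
completions by unplaced set U, small U first (add the entries for U minus each lowest piece of U):
  |U|=1: {4}:1  {6}:1
  |U|=2: {3,4}:1  {4,6}:2  {5,6}:1
  |U|=3: {1,5,6}:1  {2,3,4}:1  {3,4,6}:3  {4,5,6}:3
  |U|=4: {0,2,3,4}:1  {1,4,5,6}:4  {2,3,4,6}:4  {3,4,5,6}:6
  |U|=5: {0,2,3,4,6}:5  {1,3,4,5,6}:10  {2,3,4,5,6}:10
  start at 0(u): 20
  start at 1(p): 15
sum over floor = 35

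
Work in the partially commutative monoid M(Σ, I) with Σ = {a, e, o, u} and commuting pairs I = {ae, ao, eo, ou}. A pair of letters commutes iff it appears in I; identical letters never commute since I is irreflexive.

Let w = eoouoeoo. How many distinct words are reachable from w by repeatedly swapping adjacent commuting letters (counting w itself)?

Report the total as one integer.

drop 0:e onto floor
drop 1:o onto floor
drop 2:o onto {1:o}
drop 3:u onto {0:e}
drop 4:o onto {2:o}
drop 5:e onto {3:u}
drop 6:o onto {4:o}
drop 7:o onto {6:o}
ground layer = {0:e, 1:o}
drop-orders for the pieces not yet dropped (sum over which currently-grounded one goes next):
  1 to go: {5} 1  {7} 1
  2 to go: {3,5} 1  {5,7} 2  {6,7} 1
  3 to go: {0,3,5} 1  {3,5,7} 3  {4,6,7} 1  {5,6,7} 3
  4 to go: {0,3,5,7} 4  {2,4,6,7} 1  {3,5,6,7} 6  {4,5,6,7} 4
  5 to go: {0,3,5,6,7} 10  {1,2,4,6,7} 1  {2,4,5,6,7} 5  {3,4,5,6,7} 10
  6 to go: {0,3,4,5,6,7} 20  {1,2,4,5,6,7} 6  {2,3,4,5,6,7} 15
  if 0:e drops first: 21 orders
  if 1:o drops first: 35 orders
heap linearizations: 56

56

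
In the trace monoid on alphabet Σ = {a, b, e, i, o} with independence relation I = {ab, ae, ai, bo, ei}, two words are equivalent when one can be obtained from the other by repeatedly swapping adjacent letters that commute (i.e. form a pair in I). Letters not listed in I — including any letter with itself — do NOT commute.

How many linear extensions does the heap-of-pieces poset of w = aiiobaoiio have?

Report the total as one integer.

13

#0=a has no predecessor
#1=i has no predecessor
#2=i depends on [1:i]
#3=o depends on [0:a, 2:i]
#4=b depends on [2:i]
#5=a depends on [3:o]
#6=o depends on [5:a]
#7=i depends on [4:b, 6:o]
#8=i depends on [7:i]
#9=o depends on [8:i]
sources: [0:a, 1:i]
N(rest) = Σ N(rest − s) over sources s of rest; N(one piece) = 1:
  size 1 → [9]=1
  size 2 → [8,9]=1
  size 3 → [7,8,9]=1
  size 4 → [4,7,8,9]=1  [6,7,8,9]=1
  size 5 → [4,6,7,8,9]=2  [5,6,7,8,9]=1
  size 6 → [3,5,6,7,8,9]=1  [4,5,6,7,8,9]=3
  size 7 → [0,3,5,6,7,8,9]=1  [3,4,5,6,7,8,9]=4
  size 8 → [0,3,4,5,6,7,8,9]=5  [2,3,4,5,6,7,8,9]=4
  first=0(a) contributes 4
  first=1(i) contributes 9
|[w]| = 13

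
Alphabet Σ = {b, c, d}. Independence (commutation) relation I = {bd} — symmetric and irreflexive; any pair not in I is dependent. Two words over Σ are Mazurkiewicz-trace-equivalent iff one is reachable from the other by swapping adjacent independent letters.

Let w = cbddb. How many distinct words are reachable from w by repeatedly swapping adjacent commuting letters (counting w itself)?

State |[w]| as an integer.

6

0(c) covers ∅
1(b) covers 0:c
2(d) covers 0:c
3(d) covers 2:d
4(b) covers 1:b
floor of heap: 0:c
completions by unplaced set U, small U first (add the entries for U minus each lowest piece of U):
  |U|=1: {3}:1  {4}:1
  |U|=2: {1,4}:1  {2,3}:1  {3,4}:2
  |U|=3: {1,3,4}:3  {2,3,4}:3
  start at 0(c): 6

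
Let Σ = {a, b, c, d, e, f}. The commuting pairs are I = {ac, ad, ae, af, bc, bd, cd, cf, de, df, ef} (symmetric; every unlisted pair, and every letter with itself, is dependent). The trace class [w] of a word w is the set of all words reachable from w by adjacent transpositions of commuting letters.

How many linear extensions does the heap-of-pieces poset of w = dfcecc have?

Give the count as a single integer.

0(d) covers ∅
1(f) covers ∅
2(c) covers ∅
3(e) covers 2:c
4(c) covers 3:e
5(c) covers 4:c
floor of heap: 0:d, 1:f, 2:c
completions by unplaced set U, small U first (add the entries for U minus each lowest piece of U):
  |U|=1: {0}:1  {1}:1  {5}:1
  |U|=2: {0,1}:2  {0,5}:2  {1,5}:2  {4,5}:1
  |U|=3: {0,1,5}:6  {0,4,5}:3  {1,4,5}:3  {3,4,5}:1
  |U|=4: {0,1,4,5}:12  {0,3,4,5}:4  {1,3,4,5}:4  {2,3,4,5}:1
  start at 0(d): 5
  start at 1(f): 5
  start at 2(c): 20
sum over floor = 30

30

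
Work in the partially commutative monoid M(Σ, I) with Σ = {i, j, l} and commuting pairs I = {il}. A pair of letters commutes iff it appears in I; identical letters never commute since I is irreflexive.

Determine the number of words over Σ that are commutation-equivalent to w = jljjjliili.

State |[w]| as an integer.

0(j) covers ∅
1(l) covers 0:j
2(j) covers 1:l
3(j) covers 2:j
4(j) covers 3:j
5(l) covers 4:j
6(i) covers 4:j
7(i) covers 6:i
8(l) covers 5:l
9(i) covers 7:i
floor of heap: 0:j
completions by unplaced set U, small U first (add the entries for U minus each lowest piece of U):
  |U|=1: {8}:1  {9}:1
  |U|=2: {5,8}:1  {7,9}:1  {8,9}:2
  |U|=3: {5,8,9}:3  {6,7,9}:1  {7,8,9}:3
  |U|=4: {5,7,8,9}:6  {6,7,8,9}:4
  |U|=5: {5,6,7,8,9}:10
  |U|=6: {4,5,6,7,8,9}:10
  |U|=7: {3,4,5,6,7,8,9}:10
  |U|=8: {2,3,4,5,6,7,8,9}:10
  start at 0(j): 10

10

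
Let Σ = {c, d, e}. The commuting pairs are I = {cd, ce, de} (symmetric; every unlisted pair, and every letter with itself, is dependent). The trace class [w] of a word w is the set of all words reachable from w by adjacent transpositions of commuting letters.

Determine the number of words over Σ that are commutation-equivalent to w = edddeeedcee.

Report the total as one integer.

2310

piece 0:e — minimal
piece 1:d — minimal
piece 2:d rests on {1:d}
piece 3:d rests on {2:d}
piece 4:e rests on {0:e}
piece 5:e rests on {4:e}
piece 6:e rests on {5:e}
piece 7:d rests on {3:d}
piece 8:c — minimal
piece 9:e rests on {6:e}
piece 10:e rests on {9:e}
minimal pieces: {0:e, 1:d, 8:c}
ways to finish when only these pieces remain (= sum over removing one remaining piece with nothing left below it):
  1 left: {7}→1  {8}→1  {10}→1
  2 left: {3,7}→1  {7,8}→2  {7,10}→2  {8,10}→2  {9,10}→1
  3 left: {2,3,7}→1  {3,7,8}→3  {3,7,10}→3  {6,9,10}→1  {7,8,10}→6  {7,9,10}→3  {8,9,10}→3
  4 left: {1,2,3,7}→1  {2,3,7,8}→4  {2,3,7,10}→4  {3,7,8,10}→12  {3,7,9,10}→6  {5,6,9,10}→1  {6,7,9,10}→4  {6,8,9,10}→4  {7,8,9,10}→12
  5 left: {1,2,3,7,8}→5  {1,2,3,7,10}→5  {2,3,7,8,10}→20  {2,3,7,9,10}→10  {3,6,7,9,10}→10  {3,7,8,9,10}→30  {4,5,6,9,10}→1  {5,6,7,9,10}→5  {5,6,8,9,10}→5  {6,7,8,9,10}→20
  6 left: {0,4,5,6,9,10}→1  {1,2,3,7,8,10}→30  {1,2,3,7,9,10}→15  {2,3,6,7,9,10}→20  {2,3,7,8,9,10}→60  {3,5,6,7,9,10}→15  {3,6,7,8,9,10}→60  {4,5,6,7,9,10}→6  {4,5,6,8,9,10}→6  {5,6,7,8,9,10}→30
  7 left: {0,4,5,6,7,9,10}→7  {0,4,5,6,8,9,10}→7  {1,2,3,6,7,9,10}→35  {1,2,3,7,8,9,10}→105  {2,3,5,6,7,9,10}→35  {2,3,6,7,8,9,10}→140  {3,4,5,6,7,9,10}→21  {3,5,6,7,8,9,10}→105  {4,5,6,7,8,9,10}→42
  8 left: {0,3,4,5,6,7,9,10}→28  {0,4,5,6,7,8,9,10}→56  {1,2,3,5,6,7,9,10}→70  {1,2,3,6,7,8,9,10}→280  {2,3,4,5,6,7,9,10}→56  {2,3,5,6,7,8,9,10}→280  {3,4,5,6,7,8,9,10}→168
  9 left: {0,2,3,4,5,6,7,9,10}→84  {0,3,4,5,6,7,8,9,10}→252  {1,2,3,4,5,6,7,9,10}→126  {1,2,3,5,6,7,8,9,10}→630  {2,3,4,5,6,7,8,9,10}→504
  placing 0:e first → 1260 extensions
  placing 1:d first → 840 extensions
  placing 8:c first → 210 extensions
total linear extensions = 2310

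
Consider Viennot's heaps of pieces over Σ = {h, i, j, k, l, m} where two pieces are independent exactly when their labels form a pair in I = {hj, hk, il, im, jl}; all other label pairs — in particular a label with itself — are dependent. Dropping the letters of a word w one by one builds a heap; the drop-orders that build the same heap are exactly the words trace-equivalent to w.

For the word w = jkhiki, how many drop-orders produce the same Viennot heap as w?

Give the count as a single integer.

3

drop 0:j onto floor
drop 1:k onto {0:j}
drop 2:h onto floor
drop 3:i onto {1:k, 2:h}
drop 4:k onto {3:i}
drop 5:i onto {4:k}
ground layer = {0:j, 2:h}
drop-orders for the pieces not yet dropped (sum over which currently-grounded one goes next):
  1 to go: {5} 1
  2 to go: {4,5} 1
  3 to go: {3,4,5} 1
  4 to go: {1,3,4,5} 1  {2,3,4,5} 1
  if 0:j drops first: 2 orders
  if 2:h drops first: 1 orders
heap linearizations: 3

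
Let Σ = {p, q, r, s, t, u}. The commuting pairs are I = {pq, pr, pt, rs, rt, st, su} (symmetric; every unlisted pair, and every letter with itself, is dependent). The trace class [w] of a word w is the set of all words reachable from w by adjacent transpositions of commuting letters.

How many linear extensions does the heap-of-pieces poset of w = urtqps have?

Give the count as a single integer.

0(u) covers ∅
1(r) covers 0:u
2(t) covers 0:u
3(q) covers 1:r, 2:t
4(p) covers 0:u
5(s) covers 3:q, 4:p
floor of heap: 0:u
completions by unplaced set U, small U first (add the entries for U minus each lowest piece of U):
  |U|=1: {5}:1
  |U|=2: {3,5}:1  {4,5}:1
  |U|=3: {1,3,5}:1  {2,3,5}:1  {3,4,5}:2
  |U|=4: {1,2,3,5}:2  {1,3,4,5}:3  {2,3,4,5}:3
  start at 0(u): 8

8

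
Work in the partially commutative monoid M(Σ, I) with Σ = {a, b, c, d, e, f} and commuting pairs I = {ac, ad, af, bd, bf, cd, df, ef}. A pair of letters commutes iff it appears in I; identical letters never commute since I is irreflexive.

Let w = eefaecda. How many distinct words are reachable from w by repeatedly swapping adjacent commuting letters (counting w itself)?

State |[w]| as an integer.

36

0(e) covers ∅
1(e) covers 0:e
2(f) covers ∅
3(a) covers 1:e
4(e) covers 3:a
5(c) covers 2:f, 4:e
6(d) covers 4:e
7(a) covers 4:e
floor of heap: 0:e, 2:f
completions by unplaced set U, small U first (add the entries for U minus each lowest piece of U):
  |U|=1: {5}:1  {6}:1  {7}:1
  |U|=2: {2,5}:1  {5,6}:2  {5,7}:2  {6,7}:2
  |U|=3: {2,5,6}:3  {2,5,7}:3  {5,6,7}:6
  |U|=4: {2,5,6,7}:12  {4,5,6,7}:6
  |U|=5: {2,4,5,6,7}:18  {3,4,5,6,7}:6
  |U|=6: {1,3,4,5,6,7}:6  {2,3,4,5,6,7}:24
  start at 0(e): 30
  start at 2(f): 6
sum over floor = 36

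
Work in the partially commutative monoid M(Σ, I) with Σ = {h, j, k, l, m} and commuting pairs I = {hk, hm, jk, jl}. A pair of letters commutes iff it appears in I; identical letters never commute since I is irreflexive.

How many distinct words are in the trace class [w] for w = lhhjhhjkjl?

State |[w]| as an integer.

21

#0=l has no predecessor
#1=h depends on [0:l]
#2=h depends on [1:h]
#3=j depends on [2:h]
#4=h depends on [3:j]
#5=h depends on [4:h]
#6=j depends on [5:h]
#7=k depends on [0:l]
#8=j depends on [6:j]
#9=l depends on [5:h, 7:k]
sources: [0:l]
N(rest) = Σ N(rest − s) over sources s of rest; N(one piece) = 1:
  size 1 → [8]=1  [9]=1
  size 2 → [6,8]=1  [7,9]=1  [8,9]=2
  size 3 → [6,8,9]=3  [7,8,9]=3
  size 4 → [5,6,8,9]=3  [6,7,8,9]=6
  size 5 → [4,5,6,8,9]=3  [5,6,7,8,9]=9
  size 6 → [3,4,5,6,8,9]=3  [4,5,6,7,8,9]=12
  size 7 → [2,3,4,5,6,8,9]=3  [3,4,5,6,7,8,9]=15
  size 8 → [1,2,3,4,5,6,8,9]=3  [2,3,4,5,6,7,8,9]=18
  first=0(l) contributes 21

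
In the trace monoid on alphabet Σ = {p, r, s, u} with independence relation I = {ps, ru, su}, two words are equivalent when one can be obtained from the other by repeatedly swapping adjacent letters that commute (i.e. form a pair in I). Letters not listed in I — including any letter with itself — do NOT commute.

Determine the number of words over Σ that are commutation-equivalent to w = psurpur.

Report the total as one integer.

10

piece 0:p — minimal
piece 1:s — minimal
piece 2:u rests on {0:p}
piece 3:r rests on {0:p, 1:s}
piece 4:p rests on {2:u, 3:r}
piece 5:u rests on {4:p}
piece 6:r rests on {4:p}
minimal pieces: {0:p, 1:s}
ways to finish when only these pieces remain (= sum over removing one remaining piece with nothing left below it):
  1 left: {5}→1  {6}→1
  2 left: {5,6}→2
  3 left: {4,5,6}→2
  4 left: {2,4,5,6}→2  {3,4,5,6}→2
  5 left: {1,3,4,5,6}→2  {2,3,4,5,6}→4
  placing 0:p first → 6 extensions
  placing 1:s first → 4 extensions
total linear extensions = 10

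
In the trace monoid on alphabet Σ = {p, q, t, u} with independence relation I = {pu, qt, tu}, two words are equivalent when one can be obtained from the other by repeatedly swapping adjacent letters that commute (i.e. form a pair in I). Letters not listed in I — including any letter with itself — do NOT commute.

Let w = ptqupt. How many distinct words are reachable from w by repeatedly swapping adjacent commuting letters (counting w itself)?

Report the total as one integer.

7

0(p) covers ∅
1(t) covers 0:p
2(q) covers 0:p
3(u) covers 2:q
4(p) covers 1:t, 2:q
5(t) covers 4:p
floor of heap: 0:p
completions by unplaced set U, small U first (add the entries for U minus each lowest piece of U):
  |U|=1: {3}:1  {5}:1
  |U|=2: {3,5}:2  {4,5}:1
  |U|=3: {1,4,5}:1  {3,4,5}:3
  |U|=4: {1,3,4,5}:4  {2,3,4,5}:3
  start at 0(p): 7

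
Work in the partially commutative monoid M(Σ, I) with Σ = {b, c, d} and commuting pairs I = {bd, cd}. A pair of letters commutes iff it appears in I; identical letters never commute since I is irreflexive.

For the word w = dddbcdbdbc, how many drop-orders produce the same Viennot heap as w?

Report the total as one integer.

252

#0=d has no predecessor
#1=d depends on [0:d]
#2=d depends on [1:d]
#3=b has no predecessor
#4=c depends on [3:b]
#5=d depends on [2:d]
#6=b depends on [4:c]
#7=d depends on [5:d]
#8=b depends on [6:b]
#9=c depends on [8:b]
sources: [0:d, 3:b]
N(rest) = Σ N(rest − s) over sources s of rest; N(one piece) = 1:
  size 1 → [7]=1  [9]=1
  size 2 → [5,7]=1  [7,9]=2  [8,9]=1
  size 3 → [2,5,7]=1  [5,7,9]=3  [6,8,9]=1  [7,8,9]=3
  size 4 → [1,2,5,7]=1  [2,5,7,9]=4  [4,6,8,9]=1  [5,7,8,9]=6  [6,7,8,9]=4
  size 5 → [0,1,2,5,7]=1  [1,2,5,7,9]=5  [2,5,7,8,9]=10  [3,4,6,8,9]=1  [4,6,7,8,9]=5  [5,6,7,8,9]=10
  size 6 → [0,1,2,5,7,9]=6  [1,2,5,7,8,9]=15  [2,5,6,7,8,9]=20  [3,4,6,7,8,9]=6  [4,5,6,7,8,9]=15
  size 7 → [0,1,2,5,7,8,9]=21  [1,2,5,6,7,8,9]=35  [2,4,5,6,7,8,9]=35  [3,4,5,6,7,8,9]=21
  size 8 → [0,1,2,5,6,7,8,9]=56  [1,2,4,5,6,7,8,9]=70  [2,3,4,5,6,7,8,9]=56
  first=0(d) contributes 126
  first=3(b) contributes 126
|[w]| = 252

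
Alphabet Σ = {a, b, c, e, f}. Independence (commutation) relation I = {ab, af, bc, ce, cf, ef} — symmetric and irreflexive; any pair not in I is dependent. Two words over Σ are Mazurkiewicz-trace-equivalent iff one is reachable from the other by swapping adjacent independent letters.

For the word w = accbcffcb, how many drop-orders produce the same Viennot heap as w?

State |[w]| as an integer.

drop 0:a onto floor
drop 1:c onto {0:a}
drop 2:c onto {1:c}
drop 3:b onto floor
drop 4:c onto {2:c}
drop 5:f onto {3:b}
drop 6:f onto {5:f}
drop 7:c onto {4:c}
drop 8:b onto {6:f}
ground layer = {0:a, 3:b}
drop-orders for the pieces not yet dropped (sum over which currently-grounded one goes next):
  1 to go: {7} 1  {8} 1
  2 to go: {4,7} 1  {6,8} 1  {7,8} 2
  3 to go: {2,4,7} 1  {4,7,8} 3  {5,6,8} 1  {6,7,8} 3
  4 to go: {1,2,4,7} 1  {2,4,7,8} 4  {3,5,6,8} 1  {4,6,7,8} 6  {5,6,7,8} 4
  5 to go: {0,1,2,4,7} 1  {1,2,4,7,8} 5  {2,4,6,7,8} 10  {3,5,6,7,8} 5  {4,5,6,7,8} 10
  6 to go: {0,1,2,4,7,8} 6  {1,2,4,6,7,8} 15  {2,4,5,6,7,8} 20  {3,4,5,6,7,8} 15
  7 to go: {0,1,2,4,6,7,8} 21  {1,2,4,5,6,7,8} 35  {2,3,4,5,6,7,8} 35
  if 0:a drops first: 70 orders
  if 3:b drops first: 56 orders
heap linearizations: 126

126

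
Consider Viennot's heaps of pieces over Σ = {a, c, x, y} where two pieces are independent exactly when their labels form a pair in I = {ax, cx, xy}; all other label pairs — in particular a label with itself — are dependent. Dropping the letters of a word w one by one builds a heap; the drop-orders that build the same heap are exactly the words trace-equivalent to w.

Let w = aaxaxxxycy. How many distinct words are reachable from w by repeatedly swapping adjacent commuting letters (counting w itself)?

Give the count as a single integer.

210

#0=a has no predecessor
#1=a depends on [0:a]
#2=x has no predecessor
#3=a depends on [1:a]
#4=x depends on [2:x]
#5=x depends on [4:x]
#6=x depends on [5:x]
#7=y depends on [3:a]
#8=c depends on [7:y]
#9=y depends on [8:c]
sources: [0:a, 2:x]
N(rest) = Σ N(rest − s) over sources s of rest; N(one piece) = 1:
  size 1 → [6]=1  [9]=1
  size 2 → [5,6]=1  [6,9]=2  [8,9]=1
  size 3 → [4,5,6]=1  [5,6,9]=3  [6,8,9]=3  [7,8,9]=1
  size 4 → [2,4,5,6]=1  [3,7,8,9]=1  [4,5,6,9]=4  [5,6,8,9]=6  [6,7,8,9]=4
  size 5 → [1,3,7,8,9]=1  [2,4,5,6,9]=5  [3,6,7,8,9]=5  [4,5,6,8,9]=10  [5,6,7,8,9]=10
  size 6 → [0,1,3,7,8,9]=1  [1,3,6,7,8,9]=6  [2,4,5,6,8,9]=15  [3,5,6,7,8,9]=15  [4,5,6,7,8,9]=20
  size 7 → [0,1,3,6,7,8,9]=7  [1,3,5,6,7,8,9]=21  [2,4,5,6,7,8,9]=35  [3,4,5,6,7,8,9]=35
  size 8 → [0,1,3,5,6,7,8,9]=28  [1,3,4,5,6,7,8,9]=56  [2,3,4,5,6,7,8,9]=70
  first=0(a) contributes 126
  first=2(x) contributes 84
|[w]| = 210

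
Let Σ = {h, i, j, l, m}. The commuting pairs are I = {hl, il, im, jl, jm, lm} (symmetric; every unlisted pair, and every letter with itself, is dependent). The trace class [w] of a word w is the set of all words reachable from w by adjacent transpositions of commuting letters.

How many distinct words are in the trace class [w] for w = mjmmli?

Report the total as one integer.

60

#0=m has no predecessor
#1=j has no predecessor
#2=m depends on [0:m]
#3=m depends on [2:m]
#4=l has no predecessor
#5=i depends on [1:j]
sources: [0:m, 1:j, 4:l]
N(rest) = Σ N(rest − s) over sources s of rest; N(one piece) = 1:
  size 1 → [3]=1  [4]=1  [5]=1
  size 2 → [1,5]=1  [2,3]=1  [3,4]=2  [3,5]=2  [4,5]=2
  size 3 → [0,2,3]=1  [1,3,5]=3  [1,4,5]=3  [2,3,4]=3  [2,3,5]=3  [3,4,5]=6
  size 4 → [0,2,3,4]=4  [0,2,3,5]=4  [1,2,3,5]=6  [1,3,4,5]=12  [2,3,4,5]=12
  first=0(m) contributes 30
  first=1(j) contributes 20
  first=4(l) contributes 10
|[w]| = 60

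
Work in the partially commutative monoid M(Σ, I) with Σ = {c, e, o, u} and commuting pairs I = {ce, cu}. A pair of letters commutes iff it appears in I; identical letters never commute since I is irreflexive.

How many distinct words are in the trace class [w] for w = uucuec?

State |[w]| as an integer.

15

0(u) covers ∅
1(u) covers 0:u
2(c) covers ∅
3(u) covers 1:u
4(e) covers 3:u
5(c) covers 2:c
floor of heap: 0:u, 2:c
completions by unplaced set U, small U first (add the entries for U minus each lowest piece of U):
  |U|=1: {4}:1  {5}:1
  |U|=2: {2,5}:1  {3,4}:1  {4,5}:2
  |U|=3: {1,3,4}:1  {2,4,5}:3  {3,4,5}:3
  |U|=4: {0,1,3,4}:1  {1,3,4,5}:4  {2,3,4,5}:6
  start at 0(u): 10
  start at 2(c): 5
sum over floor = 15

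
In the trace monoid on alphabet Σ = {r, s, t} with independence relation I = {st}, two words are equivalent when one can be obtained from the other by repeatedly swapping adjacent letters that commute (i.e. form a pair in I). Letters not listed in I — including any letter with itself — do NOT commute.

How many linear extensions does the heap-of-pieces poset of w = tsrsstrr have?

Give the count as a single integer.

drop 0:t onto floor
drop 1:s onto floor
drop 2:r onto {0:t, 1:s}
drop 3:s onto {2:r}
drop 4:s onto {3:s}
drop 5:t onto {2:r}
drop 6:r onto {4:s, 5:t}
drop 7:r onto {6:r}
ground layer = {0:t, 1:s}
drop-orders for the pieces not yet dropped (sum over which currently-grounded one goes next):
  1 to go: {7} 1
  2 to go: {6,7} 1
  3 to go: {4,6,7} 1  {5,6,7} 1
  4 to go: {3,4,6,7} 1  {4,5,6,7} 2
  5 to go: {3,4,5,6,7} 3
  6 to go: {2,3,4,5,6,7} 3
  if 0:t drops first: 3 orders
  if 1:s drops first: 3 orders
heap linearizations: 6

6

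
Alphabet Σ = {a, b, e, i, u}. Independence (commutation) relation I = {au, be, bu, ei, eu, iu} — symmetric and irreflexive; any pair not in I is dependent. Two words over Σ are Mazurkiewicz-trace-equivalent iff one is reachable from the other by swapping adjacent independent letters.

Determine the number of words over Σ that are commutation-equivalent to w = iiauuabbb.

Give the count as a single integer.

36

piece 0:i — minimal
piece 1:i rests on {0:i}
piece 2:a rests on {1:i}
piece 3:u — minimal
piece 4:u rests on {3:u}
piece 5:a rests on {2:a}
piece 6:b rests on {5:a}
piece 7:b rests on {6:b}
piece 8:b rests on {7:b}
minimal pieces: {0:i, 3:u}
ways to finish when only these pieces remain (= sum over removing one remaining piece with nothing left below it):
  1 left: {4}→1  {8}→1
  2 left: {3,4}→1  {4,8}→2  {7,8}→1
  3 left: {3,4,8}→3  {4,7,8}→3  {6,7,8}→1
  4 left: {3,4,7,8}→6  {4,6,7,8}→4  {5,6,7,8}→1
  5 left: {2,5,6,7,8}→1  {3,4,6,7,8}→10  {4,5,6,7,8}→5
  6 left: {1,2,5,6,7,8}→1  {2,4,5,6,7,8}→6  {3,4,5,6,7,8}→15
  7 left: {0,1,2,5,6,7,8}→1  {1,2,4,5,6,7,8}→7  {2,3,4,5,6,7,8}→21
  placing 0:i first → 28 extensions
  placing 3:u first → 8 extensions
total linear extensions = 36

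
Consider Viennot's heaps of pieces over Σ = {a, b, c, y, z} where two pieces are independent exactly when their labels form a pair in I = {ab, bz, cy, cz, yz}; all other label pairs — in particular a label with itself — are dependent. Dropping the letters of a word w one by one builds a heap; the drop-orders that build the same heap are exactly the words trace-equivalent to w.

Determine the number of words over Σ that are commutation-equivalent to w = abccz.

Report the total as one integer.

7

drop 0:a onto floor
drop 1:b onto floor
drop 2:c onto {0:a, 1:b}
drop 3:c onto {2:c}
drop 4:z onto {0:a}
ground layer = {0:a, 1:b}
drop-orders for the pieces not yet dropped (sum over which currently-grounded one goes next):
  1 to go: {3} 1  {4} 1
  2 to go: {2,3} 1  {3,4} 2
  3 to go: {1,2,3} 1  {2,3,4} 3
  if 0:a drops first: 4 orders
  if 1:b drops first: 3 orders
heap linearizations: 7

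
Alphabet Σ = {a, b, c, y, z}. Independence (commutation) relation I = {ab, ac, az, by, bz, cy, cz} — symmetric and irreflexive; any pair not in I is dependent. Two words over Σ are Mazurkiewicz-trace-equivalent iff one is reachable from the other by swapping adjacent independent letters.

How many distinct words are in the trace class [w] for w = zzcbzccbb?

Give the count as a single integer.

84

drop 0:z onto floor
drop 1:z onto {0:z}
drop 2:c onto floor
drop 3:b onto {2:c}
drop 4:z onto {1:z}
drop 5:c onto {3:b}
drop 6:c onto {5:c}
drop 7:b onto {6:c}
drop 8:b onto {7:b}
ground layer = {0:z, 2:c}
drop-orders for the pieces not yet dropped (sum over which currently-grounded one goes next):
  1 to go: {4} 1  {8} 1
  2 to go: {1,4} 1  {4,8} 2  {7,8} 1
  3 to go: {0,1,4} 1  {1,4,8} 3  {4,7,8} 3  {6,7,8} 1
  4 to go: {0,1,4,8} 4  {1,4,7,8} 6  {4,6,7,8} 4  {5,6,7,8} 1
  5 to go: {0,1,4,7,8} 10  {1,4,6,7,8} 10  {3,5,6,7,8} 1  {4,5,6,7,8} 5
  6 to go: {0,1,4,6,7,8} 20  {1,4,5,6,7,8} 15  {2,3,5,6,7,8} 1  {3,4,5,6,7,8} 6
  7 to go: {0,1,4,5,6,7,8} 35  {1,3,4,5,6,7,8} 21  {2,3,4,5,6,7,8} 7
  if 0:z drops first: 28 orders
  if 2:c drops first: 56 orders
heap linearizations: 84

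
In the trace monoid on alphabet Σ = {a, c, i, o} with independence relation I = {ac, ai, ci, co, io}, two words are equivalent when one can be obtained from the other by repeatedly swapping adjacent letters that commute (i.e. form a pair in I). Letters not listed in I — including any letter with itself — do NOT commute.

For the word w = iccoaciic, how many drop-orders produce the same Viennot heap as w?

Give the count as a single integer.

#0=i has no predecessor
#1=c has no predecessor
#2=c depends on [1:c]
#3=o has no predecessor
#4=a depends on [3:o]
#5=c depends on [2:c]
#6=i depends on [0:i]
#7=i depends on [6:i]
#8=c depends on [5:c]
sources: [0:i, 1:c, 3:o]
N(rest) = Σ N(rest − s) over sources s of rest; N(one piece) = 1:
  size 1 → [4]=1  [7]=1  [8]=1
  size 2 → [3,4]=1  [4,7]=2  [4,8]=2  [5,8]=1  [6,7]=1  [7,8]=2
  size 3 → [0,6,7]=1  [2,5,8]=1  [3,4,7]=3  [3,4,8]=3  [4,5,8]=3  [4,6,7]=3  [4,7,8]=6  [5,7,8]=3  [6,7,8]=3
  size 4 → [0,4,6,7]=4  [0,6,7,8]=4  [1,2,5,8]=1  [2,4,5,8]=4  [2,5,7,8]=4  [3,4,5,8]=6  [3,4,6,7]=6  [3,4,7,8]=12  [4,5,7,8]=12  [4,6,7,8]=12  [5,6,7,8]=6
  size 5 → [0,3,4,6,7]=10  [0,4,6,7,8]=20  [0,5,6,7,8]=10  [1,2,4,5,8]=5  [1,2,5,7,8]=5  [2,3,4,5,8]=10  [2,4,5,7,8]=20  [2,5,6,7,8]=10  [3,4,5,7,8]=30  [3,4,6,7,8]=30  [4,5,6,7,8]=30
  size 6 → [0,2,5,6,7,8]=20  [0,3,4,6,7,8]=60  [0,4,5,6,7,8]=60  [1,2,3,4,5,8]=15  [1,2,4,5,7,8]=30  [1,2,5,6,7,8]=15  [2,3,4,5,7,8]=60  [2,4,5,6,7,8]=60  [3,4,5,6,7,8]=90
  size 7 → [0,1,2,5,6,7,8]=35  [0,2,4,5,6,7,8]=140  [0,3,4,5,6,7,8]=210  [1,2,3,4,5,7,8]=105  [1,2,4,5,6,7,8]=105  [2,3,4,5,6,7,8]=210
  first=0(i) contributes 420
  first=1(c) contributes 560
  first=3(o) contributes 280
|[w]| = 1260

1260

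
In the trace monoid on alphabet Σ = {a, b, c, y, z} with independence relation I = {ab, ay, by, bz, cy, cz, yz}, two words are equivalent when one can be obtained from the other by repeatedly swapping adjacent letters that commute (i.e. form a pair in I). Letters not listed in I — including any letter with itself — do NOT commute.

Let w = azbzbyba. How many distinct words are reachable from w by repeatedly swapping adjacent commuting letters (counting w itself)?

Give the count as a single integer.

280

drop 0:a onto floor
drop 1:z onto {0:a}
drop 2:b onto floor
drop 3:z onto {1:z}
drop 4:b onto {2:b}
drop 5:y onto floor
drop 6:b onto {4:b}
drop 7:a onto {3:z}
ground layer = {0:a, 2:b, 5:y}
drop-orders for the pieces not yet dropped (sum over which currently-grounded one goes next):
  1 to go: {5} 1  {6} 1  {7} 1
  2 to go: {3,7} 1  {4,6} 1  {5,6} 2  {5,7} 2  {6,7} 2
  3 to go: {1,3,7} 1  {2,4,6} 1  {3,5,7} 3  {3,6,7} 3  {4,5,6} 3  {4,6,7} 3  {5,6,7} 6
  4 to go: {0,1,3,7} 1  {1,3,5,7} 4  {1,3,6,7} 4  {2,4,5,6} 4  {2,4,6,7} 4  {3,4,6,7} 6  {3,5,6,7} 12  {4,5,6,7} 12
  5 to go: {0,1,3,5,7} 5  {0,1,3,6,7} 5  {1,3,4,6,7} 10  {1,3,5,6,7} 20  {2,3,4,6,7} 10  {2,4,5,6,7} 20  {3,4,5,6,7} 30
  6 to go: {0,1,3,4,6,7} 15  {0,1,3,5,6,7} 30  {1,2,3,4,6,7} 20  {1,3,4,5,6,7} 60  {2,3,4,5,6,7} 60
  if 0:a drops first: 140 orders
  if 2:b drops first: 105 orders
  if 5:y drops first: 35 orders
heap linearizations: 280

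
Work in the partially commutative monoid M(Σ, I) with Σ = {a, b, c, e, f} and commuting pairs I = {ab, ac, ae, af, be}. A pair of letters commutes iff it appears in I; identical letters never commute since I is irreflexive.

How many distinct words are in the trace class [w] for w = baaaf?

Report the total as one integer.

drop 0:b onto floor
drop 1:a onto floor
drop 2:a onto {1:a}
drop 3:a onto {2:a}
drop 4:f onto {0:b}
ground layer = {0:b, 1:a}
drop-orders for the pieces not yet dropped (sum over which currently-grounded one goes next):
  1 to go: {3} 1  {4} 1
  2 to go: {0,4} 1  {2,3} 1  {3,4} 2
  3 to go: {0,3,4} 3  {1,2,3} 1  {2,3,4} 3
  if 0:b drops first: 4 orders
  if 1:a drops first: 6 orders
heap linearizations: 10

10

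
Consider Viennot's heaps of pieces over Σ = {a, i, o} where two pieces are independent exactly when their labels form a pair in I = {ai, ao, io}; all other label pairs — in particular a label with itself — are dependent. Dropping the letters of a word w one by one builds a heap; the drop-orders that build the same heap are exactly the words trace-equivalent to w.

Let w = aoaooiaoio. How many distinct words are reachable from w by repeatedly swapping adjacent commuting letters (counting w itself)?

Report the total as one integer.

2520

#0=a has no predecessor
#1=o has no predecessor
#2=a depends on [0:a]
#3=o depends on [1:o]
#4=o depends on [3:o]
#5=i has no predecessor
#6=a depends on [2:a]
#7=o depends on [4:o]
#8=i depends on [5:i]
#9=o depends on [7:o]
sources: [0:a, 1:o, 5:i]
N(rest) = Σ N(rest − s) over sources s of rest; N(one piece) = 1:
  size 1 → [6]=1  [8]=1  [9]=1
  size 2 → [2,6]=1  [5,8]=1  [6,8]=2  [6,9]=2  [7,9]=1  [8,9]=2
  size 3 → [0,2,6]=1  [2,6,8]=3  [2,6,9]=3  [4,7,9]=1  [5,6,8]=3  [5,8,9]=3  [6,7,9]=3  [6,8,9]=6  [7,8,9]=3
  size 4 → [0,2,6,8]=4  [0,2,6,9]=4  [2,5,6,8]=6  [2,6,7,9]=6  [2,6,8,9]=12  [3,4,7,9]=1  [4,6,7,9]=4  [4,7,8,9]=4  [5,6,8,9]=12  [5,7,8,9]=6  [6,7,8,9]=12
  size 5 → [0,2,5,6,8]=10  [0,2,6,7,9]=10  [0,2,6,8,9]=20  [1,3,4,7,9]=1  [2,4,6,7,9]=10  [2,5,6,8,9]=30  [2,6,7,8,9]=30  [3,4,6,7,9]=5  [3,4,7,8,9]=5  [4,5,7,8,9]=10  [4,6,7,8,9]=20  [5,6,7,8,9]=30
  size 6 → [0,2,4,6,7,9]=20  [0,2,5,6,8,9]=60  [0,2,6,7,8,9]=60  [1,3,4,6,7,9]=6  [1,3,4,7,8,9]=6  [2,3,4,6,7,9]=15  [2,4,6,7,8,9]=60  [2,5,6,7,8,9]=90  [3,4,5,7,8,9]=15  [3,4,6,7,8,9]=30  [4,5,6,7,8,9]=60
  size 7 → [0,2,3,4,6,7,9]=35  [0,2,4,6,7,8,9]=140  [0,2,5,6,7,8,9]=210  [1,2,3,4,6,7,9]=21  [1,3,4,5,7,8,9]=21  [1,3,4,6,7,8,9]=42  [2,3,4,6,7,8,9]=105  [2,4,5,6,7,8,9]=210  [3,4,5,6,7,8,9]=105
  size 8 → [0,1,2,3,4,6,7,9]=56  [0,2,3,4,6,7,8,9]=280  [0,2,4,5,6,7,8,9]=560  [1,2,3,4,6,7,8,9]=168  [1,3,4,5,6,7,8,9]=168  [2,3,4,5,6,7,8,9]=420
  first=0(a) contributes 756
  first=1(o) contributes 1260
  first=5(i) contributes 504
|[w]| = 2520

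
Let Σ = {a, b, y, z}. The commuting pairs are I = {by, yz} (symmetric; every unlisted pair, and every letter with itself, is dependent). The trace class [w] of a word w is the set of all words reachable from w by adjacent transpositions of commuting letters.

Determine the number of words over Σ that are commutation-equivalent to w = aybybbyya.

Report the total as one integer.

35

0(a) covers ∅
1(y) covers 0:a
2(b) covers 0:a
3(y) covers 1:y
4(b) covers 2:b
5(b) covers 4:b
6(y) covers 3:y
7(y) covers 6:y
8(a) covers 5:b, 7:y
floor of heap: 0:a
completions by unplaced set U, small U first (add the entries for U minus each lowest piece of U):
  |U|=1: {8}:1
  |U|=2: {5,8}:1  {7,8}:1
  |U|=3: {4,5,8}:1  {5,7,8}:2  {6,7,8}:1
  |U|=4: {2,4,5,8}:1  {3,6,7,8}:1  {4,5,7,8}:3  {5,6,7,8}:3
  |U|=5: {1,3,6,7,8}:1  {2,4,5,7,8}:4  {3,5,6,7,8}:4  {4,5,6,7,8}:6
  |U|=6: {1,3,5,6,7,8}:5  {2,4,5,6,7,8}:10  {3,4,5,6,7,8}:10
  |U|=7: {1,3,4,5,6,7,8}:15  {2,3,4,5,6,7,8}:20
  start at 0(a): 35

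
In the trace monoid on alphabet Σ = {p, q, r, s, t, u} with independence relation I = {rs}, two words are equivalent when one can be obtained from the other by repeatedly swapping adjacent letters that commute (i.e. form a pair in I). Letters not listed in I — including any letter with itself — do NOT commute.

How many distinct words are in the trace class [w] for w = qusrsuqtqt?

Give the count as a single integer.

drop 0:q onto floor
drop 1:u onto {0:q}
drop 2:s onto {1:u}
drop 3:r onto {1:u}
drop 4:s onto {2:s}
drop 5:u onto {3:r, 4:s}
drop 6:q onto {5:u}
drop 7:t onto {6:q}
drop 8:q onto {7:t}
drop 9:t onto {8:q}
ground layer = {0:q}
drop-orders for the pieces not yet dropped (sum over which currently-grounded one goes next):
  1 to go: {9} 1
  2 to go: {8,9} 1
  3 to go: {7,8,9} 1
  4 to go: {6,7,8,9} 1
  5 to go: {5,6,7,8,9} 1
  6 to go: {3,5,6,7,8,9} 1  {4,5,6,7,8,9} 1
  7 to go: {2,4,5,6,7,8,9} 1  {3,4,5,6,7,8,9} 2
  8 to go: {2,3,4,5,6,7,8,9} 3
  if 0:q drops first: 3 orders

3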